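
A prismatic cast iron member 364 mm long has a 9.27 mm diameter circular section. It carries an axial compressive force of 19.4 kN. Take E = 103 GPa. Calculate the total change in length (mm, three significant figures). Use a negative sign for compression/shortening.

-1.02 mm

A = 67.49 mm².
δ_mech = NL/(AE) = -19400·364/(67.49·103000) = -1.016 mm.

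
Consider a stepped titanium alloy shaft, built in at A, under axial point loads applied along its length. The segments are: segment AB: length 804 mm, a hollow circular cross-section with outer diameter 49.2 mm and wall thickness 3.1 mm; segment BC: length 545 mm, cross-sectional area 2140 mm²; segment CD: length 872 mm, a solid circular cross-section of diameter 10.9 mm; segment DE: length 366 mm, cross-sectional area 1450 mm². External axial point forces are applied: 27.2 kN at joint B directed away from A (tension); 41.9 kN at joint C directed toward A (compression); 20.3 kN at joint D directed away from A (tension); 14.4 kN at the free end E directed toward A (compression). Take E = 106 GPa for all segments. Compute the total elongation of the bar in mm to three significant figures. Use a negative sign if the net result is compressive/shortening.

0.251 mm

Internal axial forces (sectioning from the free end, tension +): N_DE = -14.4 kN, N_CD = 5.9 kN, N_BC = -36 kN, N_AB = -8.8 kN.
A_AB = 449 mm².
A_CD = 93.31 mm².
δ_AB = -8800·804/(449·106000) = -0.1487 mm
δ_BC = -36000·545/(2140·106000) = -0.08649 mm
δ_CD = 5900·872/(93.31·106000) = 0.5201 mm
δ_DE = -14400·366/(1450·106000) = -0.03429 mm
δ = Σδ_i = 0.2507 mm.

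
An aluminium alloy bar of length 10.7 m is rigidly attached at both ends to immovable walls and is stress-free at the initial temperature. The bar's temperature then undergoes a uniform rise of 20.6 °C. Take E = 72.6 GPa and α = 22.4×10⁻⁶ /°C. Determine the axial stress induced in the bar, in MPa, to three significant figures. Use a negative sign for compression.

Free thermal expansion αLΔT = 22.4e-6 · 10700 · 20.6 = 4.937 mm.
The walls impose strain ε = −(4.937)/10700 = -4.6144e-04; σ = Eε = 72600 · -4.6144e-04 = -33.5 MPa.

-33.5 MPa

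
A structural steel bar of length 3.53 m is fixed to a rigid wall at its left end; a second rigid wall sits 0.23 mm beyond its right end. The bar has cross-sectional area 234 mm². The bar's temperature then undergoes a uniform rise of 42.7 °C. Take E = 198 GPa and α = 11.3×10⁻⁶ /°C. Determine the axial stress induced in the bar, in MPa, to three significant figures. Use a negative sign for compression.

Free thermal expansion αLΔT = 11.3e-6 · 3530 · 42.7 = 1.703 mm.
The walls engage after the gap closes; constrained expansion = 1.703 − 0.23 = 1.473 mm.
The walls impose strain ε = −(1.473)/3530 = -4.1735e-04; σ = Eε = 198000 · -4.1735e-04 = -82.64 MPa.

-82.6 MPa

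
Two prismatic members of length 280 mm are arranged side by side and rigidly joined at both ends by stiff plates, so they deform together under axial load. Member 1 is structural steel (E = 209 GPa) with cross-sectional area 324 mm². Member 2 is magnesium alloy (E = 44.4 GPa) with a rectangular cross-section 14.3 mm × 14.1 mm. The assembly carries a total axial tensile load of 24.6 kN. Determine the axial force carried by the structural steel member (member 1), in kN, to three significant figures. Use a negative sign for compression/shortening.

21.7 kN

A_2 = 201.6 mm².
Equal strain + equilibrium ⇒ each member carries load in proportion to AE: A₁E₁ = 67720000 N, A₂E₂ = 8952000 N, ΣAE = 76670000 N.
F₁ = P·A₁E₁/ΣAE = 24600·67720000/76670000 = 21730 N.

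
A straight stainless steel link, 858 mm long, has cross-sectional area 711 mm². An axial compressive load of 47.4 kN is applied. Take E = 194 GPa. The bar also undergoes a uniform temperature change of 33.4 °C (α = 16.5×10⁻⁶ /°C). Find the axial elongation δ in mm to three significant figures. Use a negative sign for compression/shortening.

0.178 mm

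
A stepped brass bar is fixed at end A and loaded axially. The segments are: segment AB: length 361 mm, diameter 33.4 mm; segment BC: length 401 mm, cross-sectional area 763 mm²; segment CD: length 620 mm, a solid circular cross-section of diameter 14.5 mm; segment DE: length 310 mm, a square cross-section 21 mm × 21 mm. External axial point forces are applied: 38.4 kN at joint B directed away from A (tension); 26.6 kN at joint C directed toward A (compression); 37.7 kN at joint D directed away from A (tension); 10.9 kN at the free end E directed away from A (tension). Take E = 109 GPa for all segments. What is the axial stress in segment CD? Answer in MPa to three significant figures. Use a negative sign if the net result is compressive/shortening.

Internal axial forces (sectioning from the free end, tension +): N_DE = 10.9 kN, N_CD = 48.6 kN, N_BC = 22 kN, N_AB = 60.4 kN.
A_CD = 165.1 mm².
σ_CD = N_CD/A_CD = 48600/165.1 = 294.3 MPa.

294 MPa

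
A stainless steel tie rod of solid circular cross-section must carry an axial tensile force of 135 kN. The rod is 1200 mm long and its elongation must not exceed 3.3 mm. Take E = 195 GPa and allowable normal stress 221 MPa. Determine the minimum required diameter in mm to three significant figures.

Required area A ≥ P/σ_allow = 135000/221 = 610.9 mm².
For a solid circular section, d ≥ √(4A/π) = 27.89 mm.
Elongation limit: A ≥ PL/(Eδ_allow) = 135000·1200/(195000·3.3) = 251.7 mm² ⇒ d ≥ 17.9 mm.
The stress limit governs.

27.9 mm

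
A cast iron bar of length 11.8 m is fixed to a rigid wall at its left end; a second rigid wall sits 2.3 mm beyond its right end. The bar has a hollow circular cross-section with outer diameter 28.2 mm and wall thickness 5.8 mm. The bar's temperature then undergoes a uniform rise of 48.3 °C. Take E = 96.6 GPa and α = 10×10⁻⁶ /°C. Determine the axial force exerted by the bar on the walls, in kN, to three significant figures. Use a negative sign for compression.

-11.4 kN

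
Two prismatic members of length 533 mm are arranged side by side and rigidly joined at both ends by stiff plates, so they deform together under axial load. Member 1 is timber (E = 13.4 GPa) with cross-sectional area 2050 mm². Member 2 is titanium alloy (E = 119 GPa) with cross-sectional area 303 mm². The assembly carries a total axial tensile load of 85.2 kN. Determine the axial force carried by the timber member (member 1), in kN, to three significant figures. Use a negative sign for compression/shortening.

Equal strain + equilibrium ⇒ each member carries load in proportion to AE: A₁E₁ = 27470000 N, A₂E₂ = 36060000 N, ΣAE = 63530000 N.
F₁ = P·A₁E₁/ΣAE = 85200·27470000/63530000 = 36840 N.

36.8 kN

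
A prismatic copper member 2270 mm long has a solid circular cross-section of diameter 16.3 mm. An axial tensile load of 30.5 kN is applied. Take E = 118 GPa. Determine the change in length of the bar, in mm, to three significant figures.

2.81 mm

A = 208.7 mm².
δ_mech = NL/(AE) = 30500·2270/(208.7·118000) = 2.812 mm.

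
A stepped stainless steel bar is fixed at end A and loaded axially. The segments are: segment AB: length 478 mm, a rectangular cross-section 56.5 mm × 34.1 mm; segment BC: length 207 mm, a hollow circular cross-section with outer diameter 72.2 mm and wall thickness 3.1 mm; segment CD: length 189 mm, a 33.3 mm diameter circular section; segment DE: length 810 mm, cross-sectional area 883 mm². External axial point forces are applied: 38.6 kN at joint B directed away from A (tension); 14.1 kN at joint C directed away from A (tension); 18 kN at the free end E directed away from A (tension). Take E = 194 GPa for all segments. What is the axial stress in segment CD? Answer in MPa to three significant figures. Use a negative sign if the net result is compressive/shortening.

20.7 MPa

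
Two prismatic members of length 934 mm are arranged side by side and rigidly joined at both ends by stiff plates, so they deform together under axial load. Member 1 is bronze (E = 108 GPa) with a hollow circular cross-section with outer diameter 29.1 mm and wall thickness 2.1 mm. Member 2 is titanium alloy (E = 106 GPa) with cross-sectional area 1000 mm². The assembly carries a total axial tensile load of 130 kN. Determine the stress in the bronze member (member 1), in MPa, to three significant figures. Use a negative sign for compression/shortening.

112 MPa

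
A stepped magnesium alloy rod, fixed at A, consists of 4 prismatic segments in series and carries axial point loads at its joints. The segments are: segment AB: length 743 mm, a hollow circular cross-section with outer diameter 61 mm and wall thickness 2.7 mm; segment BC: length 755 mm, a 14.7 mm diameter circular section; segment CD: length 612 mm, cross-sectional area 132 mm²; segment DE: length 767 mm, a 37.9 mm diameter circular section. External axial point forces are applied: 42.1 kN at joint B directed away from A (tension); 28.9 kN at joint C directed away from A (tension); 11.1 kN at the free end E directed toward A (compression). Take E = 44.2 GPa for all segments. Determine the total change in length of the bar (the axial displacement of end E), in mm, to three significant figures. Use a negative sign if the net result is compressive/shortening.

2.49 mm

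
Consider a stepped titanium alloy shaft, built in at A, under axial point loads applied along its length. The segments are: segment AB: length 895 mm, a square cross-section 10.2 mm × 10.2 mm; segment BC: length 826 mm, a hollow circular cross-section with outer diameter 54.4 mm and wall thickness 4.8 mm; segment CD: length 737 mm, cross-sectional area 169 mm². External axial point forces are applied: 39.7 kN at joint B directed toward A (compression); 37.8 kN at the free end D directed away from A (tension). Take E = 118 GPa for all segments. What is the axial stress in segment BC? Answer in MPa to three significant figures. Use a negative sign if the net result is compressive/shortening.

50.5 MPa

Internal axial forces (sectioning from the free end, tension +): N_CD = 37.8 kN, N_BC = 37.8 kN, N_AB = -1.9 kN.
A_BC = 748 mm².
σ_BC = N_BC/A_BC = 37800/748 = 50.54 MPa.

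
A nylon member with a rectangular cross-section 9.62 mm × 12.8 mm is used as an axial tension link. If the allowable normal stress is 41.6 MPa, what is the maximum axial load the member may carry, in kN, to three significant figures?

5.12 kN

A = 123.1 mm².
P_max = σ_allow · A = 41.6 · 123.1 = 5122 N = 5.122 kN.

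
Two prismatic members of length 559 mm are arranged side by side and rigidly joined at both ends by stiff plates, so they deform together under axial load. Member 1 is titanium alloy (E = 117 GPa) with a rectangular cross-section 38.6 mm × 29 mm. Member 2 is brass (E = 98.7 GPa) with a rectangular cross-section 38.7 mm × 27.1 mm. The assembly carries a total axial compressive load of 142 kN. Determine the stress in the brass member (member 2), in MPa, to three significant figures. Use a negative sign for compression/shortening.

A_1 = 1119 mm².
A_2 = 1049 mm².
Equal strain + equilibrium ⇒ each member carries load in proportion to AE: A₁E₁ = 131000000 N, A₂E₂ = 103500000 N, ΣAE = 234500000 N.
σ₂ = P·E₂/ΣAE = -142000·98700/234500000 = -59.77 MPa.

-59.8 MPa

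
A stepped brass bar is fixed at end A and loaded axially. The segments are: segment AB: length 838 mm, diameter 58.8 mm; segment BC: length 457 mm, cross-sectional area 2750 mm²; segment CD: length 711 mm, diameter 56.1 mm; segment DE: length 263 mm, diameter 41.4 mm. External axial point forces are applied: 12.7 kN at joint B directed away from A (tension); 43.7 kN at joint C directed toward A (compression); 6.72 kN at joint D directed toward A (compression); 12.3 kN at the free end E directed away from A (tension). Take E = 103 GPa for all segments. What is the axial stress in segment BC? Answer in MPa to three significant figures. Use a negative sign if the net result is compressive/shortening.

Internal axial forces (sectioning from the free end, tension +): N_DE = 12.3 kN, N_CD = 5.58 kN, N_BC = -38.12 kN, N_AB = -25.42 kN.
σ_BC = N_BC/A_BC = -38120/2750 = -13.86 MPa.

-13.9 MPa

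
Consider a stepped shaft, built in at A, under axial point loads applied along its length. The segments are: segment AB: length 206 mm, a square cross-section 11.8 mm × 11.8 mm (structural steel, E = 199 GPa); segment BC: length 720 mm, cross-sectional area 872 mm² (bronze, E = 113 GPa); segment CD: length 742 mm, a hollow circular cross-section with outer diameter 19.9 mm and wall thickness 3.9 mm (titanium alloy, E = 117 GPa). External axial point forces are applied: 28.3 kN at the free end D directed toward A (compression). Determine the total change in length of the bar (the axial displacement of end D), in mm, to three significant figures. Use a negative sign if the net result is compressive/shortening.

Internal axial forces (sectioning from the free end, tension +): N_CD = -28.3 kN, N_BC = -28.3 kN, N_AB = -28.3 kN.
A_AB = 139.2 mm².
A_CD = 196 mm².
δ_AB = -28300·206/(139.2·199000) = -0.2104 mm
δ_BC = -28300·720/(872·113000) = -0.2068 mm
δ_CD = -28300·742/(196·117000) = -0.9155 mm
δ = Σδ_i = -1.333 mm.

-1.33 mm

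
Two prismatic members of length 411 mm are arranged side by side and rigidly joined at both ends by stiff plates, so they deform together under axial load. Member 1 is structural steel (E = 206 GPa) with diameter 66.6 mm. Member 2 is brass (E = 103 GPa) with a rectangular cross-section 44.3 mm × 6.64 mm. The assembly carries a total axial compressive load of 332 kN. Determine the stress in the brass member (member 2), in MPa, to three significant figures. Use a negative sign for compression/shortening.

-45.7 MPa

A_1 = 3484 mm².
A_2 = 294.2 mm².
Equal strain + equilibrium ⇒ each member carries load in proportion to AE: A₁E₁ = 717600000 N, A₂E₂ = 30300000 N, ΣAE = 747900000 N.
σ₂ = P·E₂/ΣAE = -332000·103000/747900000 = -45.72 MPa.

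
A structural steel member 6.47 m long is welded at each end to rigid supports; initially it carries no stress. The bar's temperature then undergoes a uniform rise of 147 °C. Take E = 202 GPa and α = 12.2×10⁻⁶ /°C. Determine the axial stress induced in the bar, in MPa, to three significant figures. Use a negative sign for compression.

-362 MPa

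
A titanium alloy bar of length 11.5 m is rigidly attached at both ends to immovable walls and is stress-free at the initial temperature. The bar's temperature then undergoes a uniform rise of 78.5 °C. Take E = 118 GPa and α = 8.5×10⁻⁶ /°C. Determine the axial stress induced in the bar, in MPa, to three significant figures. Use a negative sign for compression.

-78.7 MPa

Free thermal expansion αLΔT = 8.5e-6 · 11500 · 78.5 = 7.673 mm.
The walls impose strain ε = −(7.673)/11500 = -6.6725e-04; σ = Eε = 118000 · -6.6725e-04 = -78.74 MPa.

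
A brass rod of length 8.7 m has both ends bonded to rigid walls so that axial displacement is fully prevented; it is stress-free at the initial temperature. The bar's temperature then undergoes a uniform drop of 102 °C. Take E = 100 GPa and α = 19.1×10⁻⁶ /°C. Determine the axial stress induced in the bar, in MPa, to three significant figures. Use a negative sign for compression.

195 MPa

Free thermal expansion αLΔT = 19.1e-6 · 8700 · -102 = -16.95 mm.
The walls impose strain ε = −(-16.95)/8700 = 1.9482e-03; σ = Eε = 100000 · 1.9482e-03 = 194.8 MPa.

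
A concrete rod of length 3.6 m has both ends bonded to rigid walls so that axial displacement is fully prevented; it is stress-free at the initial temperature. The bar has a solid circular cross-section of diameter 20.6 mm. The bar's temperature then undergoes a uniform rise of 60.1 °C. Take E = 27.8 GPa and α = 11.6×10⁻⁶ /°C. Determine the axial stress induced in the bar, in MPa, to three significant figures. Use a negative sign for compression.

-19.4 MPa

Free thermal expansion αLΔT = 11.6e-6 · 3600 · 60.1 = 2.51 mm.
The walls impose strain ε = −(2.51)/3600 = -6.9716e-04; σ = Eε = 27800 · -6.9716e-04 = -19.38 MPa.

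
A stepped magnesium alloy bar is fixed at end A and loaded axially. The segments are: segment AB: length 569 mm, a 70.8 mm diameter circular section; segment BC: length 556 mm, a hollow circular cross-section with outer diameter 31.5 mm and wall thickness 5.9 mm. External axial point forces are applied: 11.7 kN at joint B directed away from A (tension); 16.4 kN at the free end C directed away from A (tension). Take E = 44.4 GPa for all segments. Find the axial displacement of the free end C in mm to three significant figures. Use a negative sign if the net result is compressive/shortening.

Internal axial forces (sectioning from the free end, tension +): N_BC = 16.4 kN, N_AB = 28.1 kN.
A_AB = 3937 mm².
A_BC = 474.5 mm².
δ_AB = 28100·569/(3937·44400) = 0.09147 mm
δ_BC = 16400·556/(474.5·44400) = 0.4328 mm
δ = Σδ_i = 0.5243 mm.

0.524 mm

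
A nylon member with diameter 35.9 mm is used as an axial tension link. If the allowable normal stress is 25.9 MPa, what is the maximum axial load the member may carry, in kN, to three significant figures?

A = 1012 mm².
P_max = σ_allow · A = 25.9 · 1012 = 26220 N = 26.22 kN.

26.2 kN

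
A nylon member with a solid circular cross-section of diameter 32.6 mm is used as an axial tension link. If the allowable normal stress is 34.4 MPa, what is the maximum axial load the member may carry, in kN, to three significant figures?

A = 834.7 mm².
P_max = σ_allow · A = 34.4 · 834.7 = 28710 N = 28.71 kN.

28.7 kN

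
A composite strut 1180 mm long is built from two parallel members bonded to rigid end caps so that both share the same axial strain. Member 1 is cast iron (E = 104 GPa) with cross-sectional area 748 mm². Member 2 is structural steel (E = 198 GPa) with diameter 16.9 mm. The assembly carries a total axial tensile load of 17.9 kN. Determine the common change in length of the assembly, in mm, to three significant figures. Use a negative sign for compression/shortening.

0.173 mm

A_2 = 224.3 mm².
Equal strain + equilibrium ⇒ each member carries load in proportion to AE: A₁E₁ = 77790000 N, A₂E₂ = 44410000 N, ΣAE = 122200000 N.
δ = PL/ΣAE = 17900·1180/122200000 = 0.1728 mm.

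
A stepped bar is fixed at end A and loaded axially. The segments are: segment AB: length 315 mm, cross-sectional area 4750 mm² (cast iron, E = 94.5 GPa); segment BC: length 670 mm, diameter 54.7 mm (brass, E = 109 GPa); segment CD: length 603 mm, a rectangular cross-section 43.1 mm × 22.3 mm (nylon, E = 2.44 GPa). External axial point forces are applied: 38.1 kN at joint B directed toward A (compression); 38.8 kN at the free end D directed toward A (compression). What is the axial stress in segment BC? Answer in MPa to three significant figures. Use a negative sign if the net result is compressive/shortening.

-16.5 MPa

Internal axial forces (sectioning from the free end, tension +): N_CD = -38.8 kN, N_BC = -38.8 kN, N_AB = -76.9 kN.
A_BC = 2350 mm².
σ_BC = N_BC/A_BC = -38800/2350 = -16.51 MPa.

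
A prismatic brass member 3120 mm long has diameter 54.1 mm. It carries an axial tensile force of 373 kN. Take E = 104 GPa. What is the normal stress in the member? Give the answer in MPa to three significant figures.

162 MPa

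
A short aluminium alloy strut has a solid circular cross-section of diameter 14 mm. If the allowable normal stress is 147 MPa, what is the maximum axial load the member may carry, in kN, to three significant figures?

A = 153.9 mm².
P_max = σ_allow · A = 147 · 153.9 = 22630 N = 22.63 kN.

22.6 kN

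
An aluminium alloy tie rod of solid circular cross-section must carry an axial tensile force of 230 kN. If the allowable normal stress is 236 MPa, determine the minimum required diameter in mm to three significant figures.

35.2 mm

Required area A ≥ P/σ_allow = 230000/236 = 974.6 mm².
For a solid circular section, d ≥ √(4A/π) = 35.23 mm.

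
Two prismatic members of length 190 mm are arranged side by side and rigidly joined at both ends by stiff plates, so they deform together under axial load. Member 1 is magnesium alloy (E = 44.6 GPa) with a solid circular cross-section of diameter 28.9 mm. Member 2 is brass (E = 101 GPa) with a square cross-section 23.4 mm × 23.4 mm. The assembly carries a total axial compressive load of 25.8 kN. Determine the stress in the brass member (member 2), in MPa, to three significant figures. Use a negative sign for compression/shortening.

-30.8 MPa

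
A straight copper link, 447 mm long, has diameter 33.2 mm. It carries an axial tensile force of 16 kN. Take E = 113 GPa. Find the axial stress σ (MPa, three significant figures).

18.5 MPa

A = 865.7 mm².
σ = N/A = 16000/865.7 = 18.48 MPa.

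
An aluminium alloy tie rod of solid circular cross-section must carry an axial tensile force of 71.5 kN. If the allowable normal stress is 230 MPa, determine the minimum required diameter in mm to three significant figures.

19.9 mm

Required area A ≥ P/σ_allow = 71500/230 = 310.9 mm².
For a solid circular section, d ≥ √(4A/π) = 19.9 mm.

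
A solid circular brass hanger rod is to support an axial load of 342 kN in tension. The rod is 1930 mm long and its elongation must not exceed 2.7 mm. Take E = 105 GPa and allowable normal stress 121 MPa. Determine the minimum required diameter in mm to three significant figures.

Required area A ≥ P/σ_allow = 342000/121 = 2826 mm².
For a solid circular section, d ≥ √(4A/π) = 59.99 mm.
Elongation limit: A ≥ PL/(Eδ_allow) = 342000·1930/(105000·2.7) = 2328 mm² ⇒ d ≥ 54.45 mm.
The stress limit governs.

60.0 mm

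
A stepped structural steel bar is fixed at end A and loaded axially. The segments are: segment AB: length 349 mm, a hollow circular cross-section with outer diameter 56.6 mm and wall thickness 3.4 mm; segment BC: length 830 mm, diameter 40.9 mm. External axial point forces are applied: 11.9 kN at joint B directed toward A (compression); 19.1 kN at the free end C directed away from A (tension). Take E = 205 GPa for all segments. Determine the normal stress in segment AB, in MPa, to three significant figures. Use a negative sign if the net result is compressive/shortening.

12.7 MPa

Internal axial forces (sectioning from the free end, tension +): N_BC = 19.1 kN, N_AB = 7.2 kN.
A_AB = 568.3 mm².
σ_AB = N_AB/A_AB = 7200/568.3 = 12.67 MPa.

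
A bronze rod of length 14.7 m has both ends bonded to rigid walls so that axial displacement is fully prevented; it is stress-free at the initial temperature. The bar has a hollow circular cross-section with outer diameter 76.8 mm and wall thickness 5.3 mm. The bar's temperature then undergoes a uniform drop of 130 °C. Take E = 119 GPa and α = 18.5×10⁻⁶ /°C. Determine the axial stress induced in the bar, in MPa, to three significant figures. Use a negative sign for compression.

286 MPa

Free thermal expansion αLΔT = 18.5e-6 · 14700 · -130 = -35.35 mm.
The walls impose strain ε = −(-35.35)/14700 = 2.4050e-03; σ = Eε = 119000 · 2.4050e-03 = 286.2 MPa.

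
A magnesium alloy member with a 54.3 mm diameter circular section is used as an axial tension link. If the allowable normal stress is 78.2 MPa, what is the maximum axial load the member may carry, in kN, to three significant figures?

181 kN

A = 2316 mm².
P_max = σ_allow · A = 78.2 · 2316 = 181100 N = 181.1 kN.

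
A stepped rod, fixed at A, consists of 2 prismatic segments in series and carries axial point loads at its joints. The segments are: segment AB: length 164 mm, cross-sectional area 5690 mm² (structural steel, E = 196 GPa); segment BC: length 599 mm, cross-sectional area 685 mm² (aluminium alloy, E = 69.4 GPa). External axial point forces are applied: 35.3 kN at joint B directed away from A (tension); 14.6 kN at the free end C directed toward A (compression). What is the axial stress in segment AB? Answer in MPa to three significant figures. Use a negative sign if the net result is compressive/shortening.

Internal axial forces (sectioning from the free end, tension +): N_BC = -14.6 kN, N_AB = 20.7 kN.
σ_AB = N_AB/A_AB = 20700/5690 = 3.638 MPa.

3.64 MPa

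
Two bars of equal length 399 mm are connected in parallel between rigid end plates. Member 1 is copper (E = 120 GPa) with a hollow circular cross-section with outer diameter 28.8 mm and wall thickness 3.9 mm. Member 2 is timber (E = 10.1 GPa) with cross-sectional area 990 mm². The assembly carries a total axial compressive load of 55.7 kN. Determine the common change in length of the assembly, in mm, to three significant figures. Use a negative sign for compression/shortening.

A_1 = 305.1 mm².
Equal strain + equilibrium ⇒ each member carries load in proportion to AE: A₁E₁ = 36610000 N, A₂E₂ = 9999000 N, ΣAE = 46610000 N.
δ = PL/ΣAE = -55700·399/46610000 = -0.4768 mm.

-0.477 mm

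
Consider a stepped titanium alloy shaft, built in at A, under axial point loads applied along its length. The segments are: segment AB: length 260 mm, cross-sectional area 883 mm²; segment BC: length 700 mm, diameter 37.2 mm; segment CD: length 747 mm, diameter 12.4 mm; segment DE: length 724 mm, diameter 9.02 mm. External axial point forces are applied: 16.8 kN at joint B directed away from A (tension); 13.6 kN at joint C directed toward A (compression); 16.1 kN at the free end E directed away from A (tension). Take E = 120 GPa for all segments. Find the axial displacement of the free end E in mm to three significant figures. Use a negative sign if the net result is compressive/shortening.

2.41 mm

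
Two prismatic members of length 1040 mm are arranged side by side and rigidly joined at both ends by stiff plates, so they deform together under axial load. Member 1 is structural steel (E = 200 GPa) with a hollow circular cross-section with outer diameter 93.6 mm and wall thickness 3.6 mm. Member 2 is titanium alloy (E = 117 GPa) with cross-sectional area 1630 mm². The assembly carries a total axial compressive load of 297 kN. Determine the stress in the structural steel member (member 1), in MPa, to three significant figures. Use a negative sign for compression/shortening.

-151 MPa

A_1 = 1018 mm².
Equal strain + equilibrium ⇒ each member carries load in proportion to AE: A₁E₁ = 203600000 N, A₂E₂ = 190700000 N, ΣAE = 394300000 N.
σ₁ = P·E₁/ΣAE = -297000·200000/394300000 = -150.7 MPa.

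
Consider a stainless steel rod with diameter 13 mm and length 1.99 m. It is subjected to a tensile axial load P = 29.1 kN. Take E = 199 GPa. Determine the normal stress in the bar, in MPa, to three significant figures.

219 MPa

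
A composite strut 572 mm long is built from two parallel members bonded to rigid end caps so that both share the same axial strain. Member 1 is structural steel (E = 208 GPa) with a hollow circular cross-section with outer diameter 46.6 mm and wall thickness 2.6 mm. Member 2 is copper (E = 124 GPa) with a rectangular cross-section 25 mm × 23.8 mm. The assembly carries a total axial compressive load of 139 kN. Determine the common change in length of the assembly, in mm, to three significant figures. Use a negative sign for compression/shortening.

-0.535 mm

A_1 = 359.4 mm².
A_2 = 595 mm².
Equal strain + equilibrium ⇒ each member carries load in proportion to AE: A₁E₁ = 74750000 N, A₂E₂ = 73780000 N, ΣAE = 148500000 N.
δ = PL/ΣAE = -139000·572/148500000 = -0.5353 mm.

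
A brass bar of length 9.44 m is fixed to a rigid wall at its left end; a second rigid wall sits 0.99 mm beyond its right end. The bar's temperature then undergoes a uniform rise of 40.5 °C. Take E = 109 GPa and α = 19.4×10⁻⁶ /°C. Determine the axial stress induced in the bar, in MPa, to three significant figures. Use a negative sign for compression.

Free thermal expansion αLΔT = 19.4e-6 · 9440 · 40.5 = 7.417 mm.
The walls engage after the gap closes; constrained expansion = 7.417 − 0.99 = 6.427 mm.
The walls impose strain ε = −(6.427)/9440 = -6.8083e-04; σ = Eε = 109000 · -6.8083e-04 = -74.21 MPa.

-74.2 MPa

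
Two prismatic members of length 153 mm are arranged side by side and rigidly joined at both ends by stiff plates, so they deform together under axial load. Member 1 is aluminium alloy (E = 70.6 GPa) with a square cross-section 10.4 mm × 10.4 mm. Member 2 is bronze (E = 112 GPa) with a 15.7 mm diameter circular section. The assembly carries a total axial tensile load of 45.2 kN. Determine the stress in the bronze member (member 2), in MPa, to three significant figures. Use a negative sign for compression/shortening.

A_1 = 108.2 mm².
A_2 = 193.6 mm².
Equal strain + equilibrium ⇒ each member carries load in proportion to AE: A₁E₁ = 7636000 N, A₂E₂ = 21680000 N, ΣAE = 29320000 N.
σ₂ = P·E₂/ΣAE = 45200·112000/29320000 = 172.7 MPa.

173 MPa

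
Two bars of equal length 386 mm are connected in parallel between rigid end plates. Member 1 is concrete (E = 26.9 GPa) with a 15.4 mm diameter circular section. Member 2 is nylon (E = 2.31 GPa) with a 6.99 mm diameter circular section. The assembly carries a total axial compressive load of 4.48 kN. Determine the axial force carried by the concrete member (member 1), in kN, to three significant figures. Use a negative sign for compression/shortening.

A_1 = 186.3 mm².
A_2 = 38.37 mm².
Equal strain + equilibrium ⇒ each member carries load in proportion to AE: A₁E₁ = 5011000 N, A₂E₂ = 88650 N, ΣAE = 5099000 N.
F₁ = P·A₁E₁/ΣAE = -4480·5011000/5099000 = -4402 N.

-4.40 kN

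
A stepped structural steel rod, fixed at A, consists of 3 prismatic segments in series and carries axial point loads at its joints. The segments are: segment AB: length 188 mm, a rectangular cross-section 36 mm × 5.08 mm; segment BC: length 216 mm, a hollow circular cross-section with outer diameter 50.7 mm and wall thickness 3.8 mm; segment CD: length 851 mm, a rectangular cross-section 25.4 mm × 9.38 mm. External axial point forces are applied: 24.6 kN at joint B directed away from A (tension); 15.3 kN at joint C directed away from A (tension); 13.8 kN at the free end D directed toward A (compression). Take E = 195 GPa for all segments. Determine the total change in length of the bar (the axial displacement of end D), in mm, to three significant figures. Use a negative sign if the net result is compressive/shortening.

-0.112 mm

Internal axial forces (sectioning from the free end, tension +): N_CD = -13.8 kN, N_BC = 1.5 kN, N_AB = 26.1 kN.
A_AB = 182.9 mm².
A_BC = 559.9 mm².
A_CD = 238.3 mm².
δ_AB = 26100·188/(182.9·195000) = 0.1376 mm
δ_BC = 1500·216/(559.9·195000) = 0.002968 mm
δ_CD = -13800·851/(238.3·195000) = -0.2528 mm
δ = Σδ_i = -0.1122 mm.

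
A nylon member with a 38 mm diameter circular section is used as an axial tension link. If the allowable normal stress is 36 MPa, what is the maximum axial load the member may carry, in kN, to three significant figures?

A = 1134 mm².
P_max = σ_allow · A = 36 · 1134 = 40830 N = 40.83 kN.

40.8 kN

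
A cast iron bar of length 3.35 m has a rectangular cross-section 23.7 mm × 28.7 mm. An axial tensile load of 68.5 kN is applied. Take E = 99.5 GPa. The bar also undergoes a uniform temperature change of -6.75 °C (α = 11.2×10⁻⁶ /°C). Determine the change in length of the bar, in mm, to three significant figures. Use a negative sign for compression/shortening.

A = 680.2 mm².
δ_mech = NL/(AE) = 68500·3350/(680.2·99500) = 3.391 mm.
δ_thermal = αLΔT = 11.2e-6·3350·-6.75 = -0.2533 mm.
δ = δ_mech + δ_thermal = 3.137 mm.

3.14 mm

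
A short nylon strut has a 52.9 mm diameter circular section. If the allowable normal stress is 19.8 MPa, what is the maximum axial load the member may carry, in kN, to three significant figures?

43.5 kN

A = 2198 mm².
P_max = σ_allow · A = 19.8 · 2198 = 43520 N = 43.52 kN.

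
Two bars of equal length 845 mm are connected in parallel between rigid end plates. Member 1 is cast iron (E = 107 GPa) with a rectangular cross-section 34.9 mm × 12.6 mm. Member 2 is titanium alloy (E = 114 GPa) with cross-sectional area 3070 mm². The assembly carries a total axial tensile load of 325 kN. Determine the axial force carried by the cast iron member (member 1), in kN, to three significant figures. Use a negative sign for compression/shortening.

A_1 = 439.7 mm².
Equal strain + equilibrium ⇒ each member carries load in proportion to AE: A₁E₁ = 47050000 N, A₂E₂ = 350000000 N, ΣAE = 397000000 N.
F₁ = P·A₁E₁/ΣAE = 325000·47050000/397000000 = 38520 N.

38.5 kN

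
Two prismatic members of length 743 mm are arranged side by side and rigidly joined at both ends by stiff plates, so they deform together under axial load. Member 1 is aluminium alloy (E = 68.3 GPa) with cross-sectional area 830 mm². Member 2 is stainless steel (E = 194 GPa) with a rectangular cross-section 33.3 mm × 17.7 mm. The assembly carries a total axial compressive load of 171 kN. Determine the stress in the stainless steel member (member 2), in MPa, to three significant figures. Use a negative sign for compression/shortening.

-194 MPa

A_2 = 589.4 mm².
Equal strain + equilibrium ⇒ each member carries load in proportion to AE: A₁E₁ = 56690000 N, A₂E₂ = 114300000 N, ΣAE = 171000000 N.
σ₂ = P·E₂/ΣAE = -171000·194000/171000000 = -194 MPa.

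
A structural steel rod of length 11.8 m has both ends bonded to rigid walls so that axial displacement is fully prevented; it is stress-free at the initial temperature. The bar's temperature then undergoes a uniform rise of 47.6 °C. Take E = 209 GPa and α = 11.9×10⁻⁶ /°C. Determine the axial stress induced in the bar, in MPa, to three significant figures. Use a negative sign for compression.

-118 MPa

Free thermal expansion αLΔT = 11.9e-6 · 11800 · 47.6 = 6.684 mm.
The walls impose strain ε = −(6.684)/11800 = -5.6644e-04; σ = Eε = 209000 · -5.6644e-04 = -118.4 MPa.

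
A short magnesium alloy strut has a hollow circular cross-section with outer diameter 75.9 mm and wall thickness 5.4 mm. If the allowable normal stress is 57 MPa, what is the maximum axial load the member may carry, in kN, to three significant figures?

68.2 kN

A = 1196 mm².
P_max = σ_allow · A = 57 · 1196 = 68170 N = 68.17 kN.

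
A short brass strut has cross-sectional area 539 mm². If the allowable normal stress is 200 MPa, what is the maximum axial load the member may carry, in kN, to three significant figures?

P_max = σ_allow · A = 200 · 539 = 107800 N = 107.8 kN.

108 kN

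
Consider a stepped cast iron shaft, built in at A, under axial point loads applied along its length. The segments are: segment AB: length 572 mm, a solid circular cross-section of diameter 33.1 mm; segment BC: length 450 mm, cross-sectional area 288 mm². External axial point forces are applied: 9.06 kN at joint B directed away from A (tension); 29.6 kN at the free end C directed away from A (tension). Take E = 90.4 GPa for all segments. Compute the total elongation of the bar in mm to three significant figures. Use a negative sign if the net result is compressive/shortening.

0.796 mm

Internal axial forces (sectioning from the free end, tension +): N_BC = 29.6 kN, N_AB = 38.66 kN.
A_AB = 860.5 mm².
δ_AB = 38660·572/(860.5·90400) = 0.2843 mm
δ_BC = 29600·450/(288·90400) = 0.5116 mm
δ = Σδ_i = 0.7959 mm.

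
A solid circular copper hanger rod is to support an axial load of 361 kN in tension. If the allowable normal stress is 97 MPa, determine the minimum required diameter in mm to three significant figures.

68.8 mm

Required area A ≥ P/σ_allow = 361000/97 = 3722 mm².
For a solid circular section, d ≥ √(4A/π) = 68.84 mm.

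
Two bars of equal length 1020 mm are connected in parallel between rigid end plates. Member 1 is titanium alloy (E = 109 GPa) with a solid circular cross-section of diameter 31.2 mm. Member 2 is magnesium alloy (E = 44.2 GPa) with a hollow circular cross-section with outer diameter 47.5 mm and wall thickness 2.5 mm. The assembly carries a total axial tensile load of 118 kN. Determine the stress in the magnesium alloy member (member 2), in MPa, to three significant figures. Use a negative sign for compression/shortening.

A_1 = 764.5 mm².
A_2 = 353.4 mm².
Equal strain + equilibrium ⇒ each member carries load in proportion to AE: A₁E₁ = 83330000 N, A₂E₂ = 15620000 N, ΣAE = 98960000 N.
σ₂ = P·E₂/ΣAE = 118000·44200/98960000 = 52.71 MPa.

52.7 MPa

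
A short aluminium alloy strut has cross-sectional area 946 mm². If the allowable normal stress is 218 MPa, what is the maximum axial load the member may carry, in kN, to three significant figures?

206 kN

P_max = σ_allow · A = 218 · 946 = 206200 N = 206.2 kN.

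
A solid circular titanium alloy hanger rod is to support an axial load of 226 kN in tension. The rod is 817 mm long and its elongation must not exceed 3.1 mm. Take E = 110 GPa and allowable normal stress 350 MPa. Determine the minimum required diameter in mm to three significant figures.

Required area A ≥ P/σ_allow = 226000/350 = 645.7 mm².
For a solid circular section, d ≥ √(4A/π) = 28.67 mm.
Elongation limit: A ≥ PL/(Eδ_allow) = 226000·817/(110000·3.1) = 541.5 mm² ⇒ d ≥ 26.26 mm.
The stress limit governs.

28.7 mm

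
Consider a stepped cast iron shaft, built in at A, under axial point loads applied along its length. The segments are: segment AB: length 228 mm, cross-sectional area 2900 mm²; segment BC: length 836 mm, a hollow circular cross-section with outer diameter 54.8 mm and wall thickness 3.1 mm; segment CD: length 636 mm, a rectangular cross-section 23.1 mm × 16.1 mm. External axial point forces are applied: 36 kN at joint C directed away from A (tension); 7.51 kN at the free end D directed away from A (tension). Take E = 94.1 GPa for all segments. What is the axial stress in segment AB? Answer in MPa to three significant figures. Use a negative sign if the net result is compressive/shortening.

15.0 MPa

Internal axial forces (sectioning from the free end, tension +): N_CD = 7.51 kN, N_BC = 43.51 kN, N_AB = 43.51 kN.
σ_AB = N_AB/A_AB = 43510/2900 = 15 MPa.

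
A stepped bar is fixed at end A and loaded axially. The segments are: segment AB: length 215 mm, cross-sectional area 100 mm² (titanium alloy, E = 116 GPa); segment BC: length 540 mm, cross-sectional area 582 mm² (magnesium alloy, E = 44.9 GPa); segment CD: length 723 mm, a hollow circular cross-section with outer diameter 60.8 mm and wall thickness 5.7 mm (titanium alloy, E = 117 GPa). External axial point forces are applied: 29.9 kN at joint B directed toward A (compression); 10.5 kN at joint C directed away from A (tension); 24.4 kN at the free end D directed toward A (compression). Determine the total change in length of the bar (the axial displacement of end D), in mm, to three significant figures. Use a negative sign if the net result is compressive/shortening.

-1.25 mm

Internal axial forces (sectioning from the free end, tension +): N_CD = -24.4 kN, N_BC = -13.9 kN, N_AB = -43.8 kN.
A_CD = 986.7 mm².
δ_AB = -43800·215/(100·116000) = -0.8118 mm
δ_BC = -13900·540/(582·44900) = -0.2872 mm
δ_CD = -24400·723/(986.7·117000) = -0.1528 mm
δ = Σδ_i = -1.252 mm.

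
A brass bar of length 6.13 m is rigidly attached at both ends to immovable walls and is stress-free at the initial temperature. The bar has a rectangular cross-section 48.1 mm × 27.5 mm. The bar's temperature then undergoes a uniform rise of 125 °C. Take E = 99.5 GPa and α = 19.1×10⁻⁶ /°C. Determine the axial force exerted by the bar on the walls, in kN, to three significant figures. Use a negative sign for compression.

-314 kN

Free thermal expansion αLΔT = 19.1e-6 · 6130 · 125 = 14.64 mm.
The walls impose strain ε = −(14.64)/6130 = -2.3875e-03; σ = Eε = 99500 · -2.3875e-03 = -237.6 MPa.
Wall reaction R = σ·A = -237.6·1323 = -314200 N = -314.2 kN.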